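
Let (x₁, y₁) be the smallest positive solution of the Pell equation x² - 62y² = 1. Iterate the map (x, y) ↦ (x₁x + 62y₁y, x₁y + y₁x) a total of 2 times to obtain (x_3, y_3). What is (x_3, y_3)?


Step 1: Find the fundamental solution (x₁, y₁) of x² - 62y² = 1.
  Expand √62 as a continued fraction. a₀ = ⌊√62⌋ = 7; iterate m_{k+1} = d_k·a_k − m_k, d_{k+1} = (62 − m_{k+1}²)/d_k, a_{k+1} = ⌊(a₀ + m_{k+1})/d_{k+1}⌋ (starting m₀ = 0, d₀ = 1), with convergents p_k = a_k·p_{k-1} + p_{k-2}, q_k = a_k·q_{k-1} + q_{k-2} (p₋₁ = 1, q₋₁ = 0):
  k = 0: a₀ = 7; p₀/q₀ = 7/1; p₀² − 62·q₀² = 49 − 62 = -13.
  k = 1: m = 7, d = 13, a = ⌊(7 + 7)/13⌋ = 1; p/q = (1·7 + 1)/(1·1 + 0) = 8/1; p² − 62·q² = 64 − 62 = 2.
  k = 2: m = 6, d = 2, a = ⌊(7 + 6)/2⌋ = 6; p/q = (6·8 + 7)/(6·1 + 1) = 55/7; p² − 62·q² = 3025 − 3038 = -13.
  k = 3: m = 6, d = 13, a = ⌊(7 + 6)/13⌋ = 1; p/q = (1·55 + 8)/(1·7 + 1) = 63/8; p² − 62·q² = 3969 − 3968 = 1.
  The first convergent with p² − 62·q² = 1 gives the fundamental solution (x₁, y₁) = (63, 8).
Step 2: Apply the recurrence (x_{n+1}, y_{n+1}) = (x₁x_n + 62y₁y_n, x₁y_n + y₁x_n) repeatedly.
  From (x_1, y_1) = (63, 8): x_2 = 63·63 + 62·8·8 = 7937; y_2 = 63·8 + 8·63 = 1008.
  From (x_2, y_2) = (7937, 1008): x_3 = 63·7937 + 62·8·1008 = 999999; y_3 = 63·1008 + 8·7937 = 127000.
Step 3: Verify x_3² - 62·y_3² = 999998000001 - 999998000000 = 1 (should be 1). ✓

(x_1, y_1) = (63, 8); (x_3, y_3) = (999999, 127000).


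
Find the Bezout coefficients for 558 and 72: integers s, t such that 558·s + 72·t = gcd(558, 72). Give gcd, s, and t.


Euclidean algorithm on (558, 72) — divide until remainder is 0:
  558 = 7 · 72 + 54
  72 = 1 · 54 + 18
  54 = 3 · 18 + 0
gcd(558, 72) = 18.
Track Bezout coefficients alongside the remainders: start with r₀ = 558 = a·1 + b·0 (s = 1, t = 0) and r₁ = 72 = a·0 + b·1 (s = 0, t = 1); each new remainder r_{k+1} = r_{k-1} − q_k·r_k inherits s_{k+1} = s_{k-1} − q_k·s_k, t_{k+1} = t_{k-1} − q_k·t_k, so r_k = a·s_k + b·t_k at every step:
  q = 7: r = 54, s = 1 − 7·0 = 1, t = 0 − 7·1 = -7  (check: 558·1 + 72·(-7) = 54)
  q = 1: r = 18, s = 0 − 1·1 = -1, t = 1 − 1·(-7) = 8  (check: 558·(-1) + 72·8 = 18)
The row with r = 18 (the gcd) gives the Bezout coefficients s = -1, t = 8.
Result: 558 · (-1) + 72 · (8) = 18.

gcd(558, 72) = 18; s = -1, t = 8 (check: 558·(-1) + 72·8 = 18).


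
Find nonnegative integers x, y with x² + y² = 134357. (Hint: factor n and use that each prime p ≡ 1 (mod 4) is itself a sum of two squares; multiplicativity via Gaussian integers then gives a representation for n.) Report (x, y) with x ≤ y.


Step 1: Factor n = 134357 = 29 · 41 · 113.
Step 2: Check the mod-4 condition on each prime factor: 29 ≡ 1 (mod 4), exponent 1; 41 ≡ 1 (mod 4), exponent 1; 113 ≡ 1 (mod 4), exponent 1.
All primes ≡ 3 (mod 4) appear to even exponent (or don't appear), so by the two-squares theorem n IS expressible as a sum of two squares.
Step 3: Build a representation. Here n = 29 · 41 · 113 is a product of primes ≡ 1 (mod 4). Each prime p ≡ 1 (mod 4) is itself a sum of two squares; find a² by testing p − a² for a perfect square:
  29: 29 − 1² = 28, 29 − 2² = 25 = 5² ⇒ 29 = 2² + 5².
  41: 41 − 1² = 40, 41 − 2² = 37, 41 − 3² = 32, 41 − 4² = 25 = 5² ⇒ 41 = 4² + 5².
  113: 113 − 1² = 112, 113 − 2² = 109, 113 − 3² = 104, 113 − 4² = 97, 113 − 5² = 88, 113 − 6² = 77, 113 − 7² = 64 = 8² ⇒ 113 = 7² + 8².
  Combine using the Brahmagupta–Fibonacci identity (a² + b²)(c² + d²) = (ac − bd)² + (ad + bc)² = (ac + bd)² + (ad − bc)²:
  29 · 41 = 1189: from (2² + 5²)(4² + 5²), take (2·4 − 5·5, 2·5 + 5·4) = (8 − 25, 10 + 20) = (-17, 30); dropping signs (only squares matter) gives (17, 30); check 17² + 30² = 289 + 900 = 1189 ✓.
  1189 · 113 = 134357: from (17² + 30²)(7² + 8²), take (17·7 − 30·8, 17·8 + 30·7) = (119 − 240, 136 + 210) = (-121, 346); dropping signs (only squares matter) gives (121, 346); check 121² + 346² = 14641 + 119716 = 134357 ✓.
Step 4: Order so x ≤ y and verify: 121² + 346² = 14641 + 119716 = 134357 = n. ✓

n = 134357 = 121² + 346² (one valid representation with x ≤ y).


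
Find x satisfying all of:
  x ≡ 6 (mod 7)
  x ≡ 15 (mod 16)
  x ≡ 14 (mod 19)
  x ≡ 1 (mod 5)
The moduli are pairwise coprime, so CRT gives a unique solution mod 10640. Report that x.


Product of moduli M = 7 · 16 · 19 · 5 = 10640.
Merge one congruence at a time:
  Start: x ≡ 6 (mod 7).
  Combine with x ≡ 15 (mod 16); new modulus lcm = 112.
    Write x = 6 + 7·t and substitute into x ≡ 15 (mod 16): 7·t ≡ 15 − 6 = 9 (mod 16).
    The inverse of 7 mod 16 is 7 (since 7·7 = 49 = 3·16 + 1), so t ≡ 7·9 = 63 ≡ 15 (mod 16).
    Then x = 6 + 7·15 = 111, valid modulo lcm(7, 16) = 112: x ≡ 111 (mod 112).
  Combine with x ≡ 14 (mod 19); new modulus lcm = 2128.
    Write x = 111 + 112·t and substitute into x ≡ 14 (mod 19): 112·t ≡ 14 − 111 = -97 (mod 19).
    Reduce coefficients mod 19: 17·t ≡ 17 (mod 19).
    The inverse of 17 mod 19 is 9 (since 17·9 = 153 = 8·19 + 1), so t ≡ 9·17 = 153 ≡ 1 (mod 19).
    Then x = 111 + 112·1 = 223, valid modulo lcm(112, 19) = 2128: x ≡ 223 (mod 2128).
  Combine with x ≡ 1 (mod 5); new modulus lcm = 10640.
    Write x = 223 + 2128·t and substitute into x ≡ 1 (mod 5): 2128·t ≡ 1 − 223 = -222 (mod 5).
    Reduce coefficients mod 5: 3·t ≡ 3 (mod 5).
    The inverse of 3 mod 5 is 2 (since 3·2 = 6 = 1·5 + 1), so t ≡ 2·3 = 6 ≡ 1 (mod 5).
    Then x = 223 + 2128·1 = 2351, valid modulo lcm(2128, 5) = 10640: x ≡ 2351 (mod 10640).
Verify against each original: 2351 mod 7 = 6, 2351 mod 16 = 15, 2351 mod 19 = 14, 2351 mod 5 = 1.

x ≡ 2351 (mod 10640).


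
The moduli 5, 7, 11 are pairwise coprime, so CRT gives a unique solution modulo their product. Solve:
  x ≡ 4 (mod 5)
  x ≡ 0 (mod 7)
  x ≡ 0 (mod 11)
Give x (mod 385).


Moduli 5, 7, 11 are pairwise coprime; by CRT there is a unique solution modulo M = 5 · 7 · 11 = 385.
Solve pairwise, accumulating the modulus:
  Start with x ≡ 4 (mod 5).
  Combine with x ≡ 0 (mod 7): since gcd(5, 7) = 1, we get a unique residue mod 35.
    Write x = 4 + 5·t and substitute into x ≡ 0 (mod 7): 5·t ≡ 0 − 4 = -4 (mod 7).
    Reduce coefficients mod 7: 5·t ≡ 3 (mod 7).
    The inverse of 5 mod 7 is 3 (since 5·3 = 15 = 2·7 + 1), so t ≡ 3·3 = 9 ≡ 2 (mod 7).
    Then x = 4 + 5·2 = 14, valid modulo lcm(5, 7) = 35: x ≡ 14 (mod 35).
  Combine with x ≡ 0 (mod 11): since gcd(35, 11) = 1, we get a unique residue mod 385.
    Write x = 14 + 35·t and substitute into x ≡ 0 (mod 11): 35·t ≡ 0 − 14 = -14 (mod 11).
    Reduce coefficients mod 11: 2·t ≡ 8 (mod 11).
    The inverse of 2 mod 11 is 6 (since 2·6 = 12 = 1·11 + 1), so t ≡ 6·8 = 48 ≡ 4 (mod 11).
    Then x = 14 + 35·4 = 154, valid modulo lcm(35, 11) = 385: x ≡ 154 (mod 385).
Verify: 154 mod 5 = 4 ✓, 154 mod 7 = 0 ✓, 154 mod 11 = 0 ✓.

x ≡ 154 (mod 385).


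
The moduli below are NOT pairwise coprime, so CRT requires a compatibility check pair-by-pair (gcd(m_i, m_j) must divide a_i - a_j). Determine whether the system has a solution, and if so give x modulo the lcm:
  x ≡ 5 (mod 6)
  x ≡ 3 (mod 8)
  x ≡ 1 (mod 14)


Moduli 6, 8, 14 are not pairwise coprime, so CRT works modulo lcm(m_i) when all pairwise compatibility conditions hold.
Pairwise compatibility: gcd(m_i, m_j) must divide a_i - a_j for every pair.
Merge one congruence at a time:
  Start: x ≡ 5 (mod 6).
  Combine with x ≡ 3 (mod 8): gcd(6, 8) = 2; 3 - 5 = -2, which IS divisible by 2, so compatible.
    Write x = 5 + 6·t and substitute into x ≡ 3 (mod 8): 6·t ≡ 3 − 5 = -2 (mod 8).
    Divide the congruence (and modulus) by g = 2: 3·t ≡ -1 (mod 4).
    Reduce coefficients mod 4: 3·t ≡ 3 (mod 4).
    The inverse of 3 mod 4 is 3 (since 3·3 = 9 = 2·4 + 1), so t ≡ 3·3 = 9 ≡ 1 (mod 4).
    Then x = 5 + 6·1 = 11, valid modulo lcm(6, 8) = 24: x ≡ 11 (mod 24).
  Combine with x ≡ 1 (mod 14): gcd(24, 14) = 2; 1 - 11 = -10, which IS divisible by 2, so compatible.
    Write x = 11 + 24·t and substitute into x ≡ 1 (mod 14): 24·t ≡ 1 − 11 = -10 (mod 14).
    Divide the congruence (and modulus) by g = 2: 12·t ≡ -5 (mod 7).
    Reduce coefficients mod 7: 5·t ≡ 2 (mod 7).
    The inverse of 5 mod 7 is 3 (since 5·3 = 15 = 2·7 + 1), so t ≡ 3·2 = 6 ≡ 6 (mod 7).
    Then x = 11 + 24·6 = 155, valid modulo lcm(24, 14) = 168: x ≡ 155 (mod 168).
Verify: 155 mod 6 = 5, 155 mod 8 = 3, 155 mod 14 = 1.

x ≡ 155 (mod 168).


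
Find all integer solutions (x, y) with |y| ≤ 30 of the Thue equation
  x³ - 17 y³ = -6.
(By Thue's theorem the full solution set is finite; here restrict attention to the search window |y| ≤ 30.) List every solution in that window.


The equation is x³ - 17y³ = -6. For fixed y, x³ = 17·y³ − 6, so a solution requires the RHS to be a perfect cube.
Strategy: iterate y from -30 to 30, compute RHS = 17·y³ − 6, and check whether it is a (positive or negative) perfect cube.
Check small values of y:
  y = 0: RHS = -6 is not a perfect cube.
  y = 1: RHS = 11 is not a perfect cube.
  y = -1: RHS = -23 is not a perfect cube.
  y = 2: RHS = 130 is not a perfect cube.
  y = -2: RHS = -142 is not a perfect cube.
  y = 3: RHS = 453 is not a perfect cube.
  y = -3: RHS = -465 is not a perfect cube.
Continuing the search up to |y| = 30 finds no solutions either.
No (x, y) in the scanned range satisfies the equation.

No integer solutions with |y| ≤ 30.


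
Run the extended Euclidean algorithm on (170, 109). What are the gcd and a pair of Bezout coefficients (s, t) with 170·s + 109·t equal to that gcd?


Euclidean algorithm on (170, 109) — divide until remainder is 0:
  170 = 1 · 109 + 61
  109 = 1 · 61 + 48
  61 = 1 · 48 + 13
  48 = 3 · 13 + 9
  13 = 1 · 9 + 4
  9 = 2 · 4 + 1
  4 = 4 · 1 + 0
gcd(170, 109) = 1.
Track Bezout coefficients alongside the remainders: start with r₀ = 170 = a·1 + b·0 (s = 1, t = 0) and r₁ = 109 = a·0 + b·1 (s = 0, t = 1); each new remainder r_{k+1} = r_{k-1} − q_k·r_k inherits s_{k+1} = s_{k-1} − q_k·s_k, t_{k+1} = t_{k-1} − q_k·t_k, so r_k = a·s_k + b·t_k at every step:
  q = 1: r = 61, s = 1 − 1·0 = 1, t = 0 − 1·1 = -1  (check: 170·1 + 109·(-1) = 61)
  q = 1: r = 48, s = 0 − 1·1 = -1, t = 1 − 1·(-1) = 2  (check: 170·(-1) + 109·2 = 48)
  q = 1: r = 13, s = 1 − 1·(-1) = 2, t = -1 − 1·2 = -3  (check: 170·2 + 109·(-3) = 13)
  q = 3: r = 9, s = -1 − 3·2 = -7, t = 2 − 3·(-3) = 11  (check: 170·(-7) + 109·11 = 9)
  q = 1: r = 4, s = 2 − 1·(-7) = 9, t = -3 − 1·11 = -14  (check: 170·9 + 109·(-14) = 4)
  q = 2: r = 1, s = -7 − 2·9 = -25, t = 11 − 2·(-14) = 39  (check: 170·(-25) + 109·39 = 1)
The row with r = 1 (the gcd) gives the Bezout coefficients s = -25, t = 39.
Result: 170 · (-25) + 109 · (39) = 1.

gcd(170, 109) = 1; s = -25, t = 39 (check: 170·(-25) + 109·39 = 1).


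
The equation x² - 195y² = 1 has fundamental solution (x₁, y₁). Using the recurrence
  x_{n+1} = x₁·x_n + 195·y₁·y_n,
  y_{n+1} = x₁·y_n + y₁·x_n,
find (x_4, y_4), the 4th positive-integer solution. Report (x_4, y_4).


Step 1: Find the fundamental solution (x₁, y₁) of x² - 195y² = 1.
  Expand √195 as a continued fraction. a₀ = ⌊√195⌋ = 13; iterate m_{k+1} = d_k·a_k − m_k, d_{k+1} = (195 − m_{k+1}²)/d_k, a_{k+1} = ⌊(a₀ + m_{k+1})/d_{k+1}⌋ (starting m₀ = 0, d₀ = 1), with convergents p_k = a_k·p_{k-1} + p_{k-2}, q_k = a_k·q_{k-1} + q_{k-2} (p₋₁ = 1, q₋₁ = 0):
  k = 0: a₀ = 13; p₀/q₀ = 13/1; p₀² − 195·q₀² = 169 − 195 = -26.
  k = 1: m = 13, d = 26, a = ⌊(13 + 13)/26⌋ = 1; p/q = (1·13 + 1)/(1·1 + 0) = 14/1; p² − 195·q² = 196 − 195 = 1.
  The first convergent with p² − 195·q² = 1 gives the fundamental solution (x₁, y₁) = (14, 1).
Step 2: Apply the recurrence (x_{n+1}, y_{n+1}) = (x₁x_n + 195y₁y_n, x₁y_n + y₁x_n) repeatedly.
  From (x_1, y_1) = (14, 1): x_2 = 14·14 + 195·1·1 = 391; y_2 = 14·1 + 1·14 = 28.
  From (x_2, y_2) = (391, 28): x_3 = 14·391 + 195·1·28 = 10934; y_3 = 14·28 + 1·391 = 783.
  From (x_3, y_3) = (10934, 783): x_4 = 14·10934 + 195·1·783 = 305761; y_4 = 14·783 + 1·10934 = 21896.
Step 3: Verify x_4² - 195·y_4² = 93489789121 - 93489789120 = 1 (should be 1). ✓

(x_1, y_1) = (14, 1); (x_4, y_4) = (305761, 21896).


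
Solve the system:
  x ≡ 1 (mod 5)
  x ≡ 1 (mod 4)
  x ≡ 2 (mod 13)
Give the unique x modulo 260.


Moduli 5, 4, 13 are pairwise coprime; by CRT there is a unique solution modulo M = 5 · 4 · 13 = 260.
Solve pairwise, accumulating the modulus:
  Start with x ≡ 1 (mod 5).
  Combine with x ≡ 1 (mod 4): since gcd(5, 4) = 1, we get a unique residue mod 20.
    Write x = 1 + 5·t and substitute into x ≡ 1 (mod 4): 5·t ≡ 1 − 1 = 0 (mod 4).
    Reduce coefficients mod 4: 1·t ≡ 0 (mod 4).
    So t ≡ 0 (mod 4).
    Then x = 1 + 5·0 = 1, valid modulo lcm(5, 4) = 20: x ≡ 1 (mod 20).
  Combine with x ≡ 2 (mod 13): since gcd(20, 13) = 1, we get a unique residue mod 260.
    Write x = 1 + 20·t and substitute into x ≡ 2 (mod 13): 20·t ≡ 2 − 1 = 1 (mod 13).
    Reduce coefficients mod 13: 7·t ≡ 1 (mod 13).
    The inverse of 7 mod 13 is 2 (since 7·2 = 14 = 1·13 + 1), so t ≡ 2·1 = 2 ≡ 2 (mod 13).
    Then x = 1 + 20·2 = 41, valid modulo lcm(20, 13) = 260: x ≡ 41 (mod 260).
Verify: 41 mod 5 = 1 ✓, 41 mod 4 = 1 ✓, 41 mod 13 = 2 ✓.

x ≡ 41 (mod 260).


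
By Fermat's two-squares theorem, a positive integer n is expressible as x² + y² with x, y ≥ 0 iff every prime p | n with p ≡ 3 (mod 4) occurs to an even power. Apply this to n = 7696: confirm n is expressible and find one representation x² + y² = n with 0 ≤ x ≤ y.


Step 1: Factor n = 7696 = 2^4 · 13 · 37.
Step 2: Check the mod-4 condition on each prime factor: 2 = 2 (special); 13 ≡ 1 (mod 4), exponent 1; 37 ≡ 1 (mod 4), exponent 1.
All primes ≡ 3 (mod 4) appear to even exponent (or don't appear), so by the two-squares theorem n IS expressible as a sum of two squares.
Step 3: Build a representation. Group n = k² · m with k = 4 and m = 13 · 37 = 481 (a product of primes ≡ 1 (mod 4)); a representation of m scales to one of n via (k·x)² + (k·y)² = k²(x² + y²). Each prime p ≡ 1 (mod 4) is itself a sum of two squares; find a² by testing p − a² for a perfect square:
  13: 13 − 1² = 12, 13 − 2² = 9 = 3² ⇒ 13 = 2² + 3².
  37: 37 − 1² = 36 = 6² ⇒ 37 = 1² + 6².
  Combine using the Brahmagupta–Fibonacci identity (a² + b²)(c² + d²) = (ac − bd)² + (ad + bc)² = (ac + bd)² + (ad − bc)²:
  13 · 37 = 481: from (2² + 3²)(1² + 6²), take (2·1 − 3·6, 2·6 + 3·1) = (2 − 18, 12 + 3) = (-16, 15); dropping signs (only squares matter) gives (16, 15); check 16² + 15² = 256 + 225 = 481 ✓.
  Scale by k = 4: (4·16, 4·15) = (64, 60).
Step 4: Order so x ≤ y and verify: 60² + 64² = 3600 + 4096 = 7696 = n. ✓

n = 7696 = 60² + 64² (one valid representation with x ≤ y).


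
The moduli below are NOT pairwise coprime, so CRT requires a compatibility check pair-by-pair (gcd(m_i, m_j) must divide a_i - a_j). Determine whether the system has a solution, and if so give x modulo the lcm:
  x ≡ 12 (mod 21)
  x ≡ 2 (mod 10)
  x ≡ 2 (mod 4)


Moduli 21, 10, 4 are not pairwise coprime, so CRT works modulo lcm(m_i) when all pairwise compatibility conditions hold.
Pairwise compatibility: gcd(m_i, m_j) must divide a_i - a_j for every pair.
Merge one congruence at a time:
  Start: x ≡ 12 (mod 21).
  Combine with x ≡ 2 (mod 10): gcd(21, 10) = 1; 2 - 12 = -10, which IS divisible by 1, so compatible.
    Write x = 12 + 21·t and substitute into x ≡ 2 (mod 10): 21·t ≡ 2 − 12 = -10 (mod 10).
    Reduce coefficients mod 10: 1·t ≡ 0 (mod 10).
    So t ≡ 0 (mod 10).
    Then x = 12 + 21·0 = 12, valid modulo lcm(21, 10) = 210: x ≡ 12 (mod 210).
  Combine with x ≡ 2 (mod 4): gcd(210, 4) = 2; 2 - 12 = -10, which IS divisible by 2, so compatible.
    Write x = 12 + 210·t and substitute into x ≡ 2 (mod 4): 210·t ≡ 2 − 12 = -10 (mod 4).
    Divide the congruence (and modulus) by g = 2: 105·t ≡ -5 (mod 2).
    Reduce coefficients mod 2: 1·t ≡ 1 (mod 2).
    So t ≡ 1 (mod 2).
    Then x = 12 + 210·1 = 222, valid modulo lcm(210, 4) = 420: x ≡ 222 (mod 420).
Verify: 222 mod 21 = 12, 222 mod 10 = 2, 222 mod 4 = 2.

x ≡ 222 (mod 420).


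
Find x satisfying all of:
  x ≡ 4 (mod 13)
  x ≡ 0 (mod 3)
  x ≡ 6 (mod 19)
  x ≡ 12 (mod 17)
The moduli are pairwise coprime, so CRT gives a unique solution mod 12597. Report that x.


Product of moduli M = 13 · 3 · 19 · 17 = 12597.
Merge one congruence at a time:
  Start: x ≡ 4 (mod 13).
  Combine with x ≡ 0 (mod 3); new modulus lcm = 39.
    Write x = 4 + 13·t and substitute into x ≡ 0 (mod 3): 13·t ≡ 0 − 4 = -4 (mod 3).
    Reduce coefficients mod 3: 1·t ≡ 2 (mod 3).
    So t ≡ 2 (mod 3).
    Then x = 4 + 13·2 = 30, valid modulo lcm(13, 3) = 39: x ≡ 30 (mod 39).
  Combine with x ≡ 6 (mod 19); new modulus lcm = 741.
    Write x = 30 + 39·t and substitute into x ≡ 6 (mod 19): 39·t ≡ 6 − 30 = -24 (mod 19).
    Reduce coefficients mod 19: 1·t ≡ 14 (mod 19).
    So t ≡ 14 (mod 19).
    Then x = 30 + 39·14 = 576, valid modulo lcm(39, 19) = 741: x ≡ 576 (mod 741).
  Combine with x ≡ 12 (mod 17); new modulus lcm = 12597.
    Write x = 576 + 741·t and substitute into x ≡ 12 (mod 17): 741·t ≡ 12 − 576 = -564 (mod 17).
    Reduce coefficients mod 17: 10·t ≡ 14 (mod 17).
    The inverse of 10 mod 17 is 12 (since 10·12 = 120 = 7·17 + 1), so t ≡ 12·14 = 168 ≡ 15 (mod 17).
    Then x = 576 + 741·15 = 11691, valid modulo lcm(741, 17) = 12597: x ≡ 11691 (mod 12597).
Verify against each original: 11691 mod 13 = 4, 11691 mod 3 = 0, 11691 mod 19 = 6, 11691 mod 17 = 12.

x ≡ 11691 (mod 12597).


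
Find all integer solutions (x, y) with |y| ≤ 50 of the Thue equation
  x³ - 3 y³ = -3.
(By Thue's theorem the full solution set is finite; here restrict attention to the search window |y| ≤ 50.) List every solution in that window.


The equation is x³ - 3y³ = -3. For fixed y, x³ = 3·y³ − 3, so a solution requires the RHS to be a perfect cube.
Strategy: iterate y from -50 to 50, compute RHS = 3·y³ − 3, and check whether it is a (positive or negative) perfect cube.
Check small values of y:
  y = 0: RHS = -3 is not a perfect cube.
  y = 1: RHS = 0 = (0)³ ⇒ x = 0 works.
  y = -1: RHS = -6 is not a perfect cube.
  y = 2: RHS = 21 is not a perfect cube.
  y = -2: RHS = -27 = (-3)³ ⇒ x = -3 works.
  y = 3: RHS = 78 is not a perfect cube.
  y = -3: RHS = -84 is not a perfect cube.
Continuing the search up to |y| = 50 finds no further solutions beyond those listed.
Collected solutions: (0, 1), (-3, -2).

Solutions (with |y| ≤ 50): (0, 1), (-3, -2).


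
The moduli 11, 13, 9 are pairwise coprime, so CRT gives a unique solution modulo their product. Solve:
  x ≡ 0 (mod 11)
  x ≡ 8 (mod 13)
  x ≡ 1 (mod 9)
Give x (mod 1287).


Moduli 11, 13, 9 are pairwise coprime; by CRT there is a unique solution modulo M = 11 · 13 · 9 = 1287.
Solve pairwise, accumulating the modulus:
  Start with x ≡ 0 (mod 11).
  Combine with x ≡ 8 (mod 13): since gcd(11, 13) = 1, we get a unique residue mod 143.
    Write x = 0 + 11·t and substitute into x ≡ 8 (mod 13): 11·t ≡ 8 − 0 = 8 (mod 13).
    The inverse of 11 mod 13 is 6 (since 11·6 = 66 = 5·13 + 1), so t ≡ 6·8 = 48 ≡ 9 (mod 13).
    Then x = 0 + 11·9 = 99, valid modulo lcm(11, 13) = 143: x ≡ 99 (mod 143).
  Combine with x ≡ 1 (mod 9): since gcd(143, 9) = 1, we get a unique residue mod 1287.
    Write x = 99 + 143·t and substitute into x ≡ 1 (mod 9): 143·t ≡ 1 − 99 = -98 (mod 9).
    Reduce coefficients mod 9: 8·t ≡ 1 (mod 9).
    The inverse of 8 mod 9 is 8 (since 8·8 = 64 = 7·9 + 1), so t ≡ 8·1 = 8 ≡ 8 (mod 9).
    Then x = 99 + 143·8 = 1243, valid modulo lcm(143, 9) = 1287: x ≡ 1243 (mod 1287).
Verify: 1243 mod 11 = 0 ✓, 1243 mod 13 = 8 ✓, 1243 mod 9 = 1 ✓.

x ≡ 1243 (mod 1287).


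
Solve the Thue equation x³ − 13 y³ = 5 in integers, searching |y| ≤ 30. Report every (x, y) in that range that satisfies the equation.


The equation is x³ - 13y³ = 5. For fixed y, x³ = 13·y³ + 5, so a solution requires the RHS to be a perfect cube.
Strategy: iterate y from -30 to 30, compute RHS = 13·y³ + 5, and check whether it is a (positive or negative) perfect cube.
Check small values of y:
  y = 0: RHS = 5 is not a perfect cube.
  y = 1: RHS = 18 is not a perfect cube.
  y = -1: RHS = -8 = (-2)³ ⇒ x = -2 works.
  y = 2: RHS = 109 is not a perfect cube.
  y = -2: RHS = -99 is not a perfect cube.
  y = 3: RHS = 356 is not a perfect cube.
  y = -3: RHS = -346 is not a perfect cube.
Continuing the search up to |y| = 30 finds no further solutions beyond those listed.
Collected solutions: (-2, -1).

Solutions (with |y| ≤ 30): (-2, -1).


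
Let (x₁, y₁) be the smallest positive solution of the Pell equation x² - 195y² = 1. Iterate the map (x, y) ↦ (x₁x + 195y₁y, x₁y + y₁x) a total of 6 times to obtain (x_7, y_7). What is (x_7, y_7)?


Step 1: Find the fundamental solution (x₁, y₁) of x² - 195y² = 1.
  Expand √195 as a continued fraction. a₀ = ⌊√195⌋ = 13; iterate m_{k+1} = d_k·a_k − m_k, d_{k+1} = (195 − m_{k+1}²)/d_k, a_{k+1} = ⌊(a₀ + m_{k+1})/d_{k+1}⌋ (starting m₀ = 0, d₀ = 1), with convergents p_k = a_k·p_{k-1} + p_{k-2}, q_k = a_k·q_{k-1} + q_{k-2} (p₋₁ = 1, q₋₁ = 0):
  k = 0: a₀ = 13; p₀/q₀ = 13/1; p₀² − 195·q₀² = 169 − 195 = -26.
  k = 1: m = 13, d = 26, a = ⌊(13 + 13)/26⌋ = 1; p/q = (1·13 + 1)/(1·1 + 0) = 14/1; p² − 195·q² = 196 − 195 = 1.
  The first convergent with p² − 195·q² = 1 gives the fundamental solution (x₁, y₁) = (14, 1).
Step 2: Apply the recurrence (x_{n+1}, y_{n+1}) = (x₁x_n + 195y₁y_n, x₁y_n + y₁x_n) repeatedly.
  From (x_1, y_1) = (14, 1): x_2 = 14·14 + 195·1·1 = 391; y_2 = 14·1 + 1·14 = 28.
  From (x_2, y_2) = (391, 28): x_3 = 14·391 + 195·1·28 = 10934; y_3 = 14·28 + 1·391 = 783.
  From (x_3, y_3) = (10934, 783): x_4 = 14·10934 + 195·1·783 = 305761; y_4 = 14·783 + 1·10934 = 21896.
  From (x_4, y_4) = (305761, 21896): x_5 = 14·305761 + 195·1·21896 = 8550374; y_5 = 14·21896 + 1·305761 = 612305.
  From (x_5, y_5) = (8550374, 612305): x_6 = 14·8550374 + 195·1·612305 = 239104711; y_6 = 14·612305 + 1·8550374 = 17122644.
  From (x_6, y_6) = (239104711, 17122644): x_7 = 14·239104711 + 195·1·17122644 = 6686381534; y_7 = 14·17122644 + 1·239104711 = 478821727.
Step 3: Verify x_7² - 195·y_7² = 44707698018216193156 - 44707698018216193155 = 1 (should be 1). ✓

(x_1, y_1) = (14, 1); (x_7, y_7) = (6686381534, 478821727).


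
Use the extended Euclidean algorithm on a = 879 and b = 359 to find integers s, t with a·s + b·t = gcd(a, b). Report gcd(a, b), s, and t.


Euclidean algorithm on (879, 359) — divide until remainder is 0:
  879 = 2 · 359 + 161
  359 = 2 · 161 + 37
  161 = 4 · 37 + 13
  37 = 2 · 13 + 11
  13 = 1 · 11 + 2
  11 = 5 · 2 + 1
  2 = 2 · 1 + 0
gcd(879, 359) = 1.
Track Bezout coefficients alongside the remainders: start with r₀ = 879 = a·1 + b·0 (s = 1, t = 0) and r₁ = 359 = a·0 + b·1 (s = 0, t = 1); each new remainder r_{k+1} = r_{k-1} − q_k·r_k inherits s_{k+1} = s_{k-1} − q_k·s_k, t_{k+1} = t_{k-1} − q_k·t_k, so r_k = a·s_k + b·t_k at every step:
  q = 2: r = 161, s = 1 − 2·0 = 1, t = 0 − 2·1 = -2  (check: 879·1 + 359·(-2) = 161)
  q = 2: r = 37, s = 0 − 2·1 = -2, t = 1 − 2·(-2) = 5  (check: 879·(-2) + 359·5 = 37)
  q = 4: r = 13, s = 1 − 4·(-2) = 9, t = -2 − 4·5 = -22  (check: 879·9 + 359·(-22) = 13)
  q = 2: r = 11, s = -2 − 2·9 = -20, t = 5 − 2·(-22) = 49  (check: 879·(-20) + 359·49 = 11)
  q = 1: r = 2, s = 9 − 1·(-20) = 29, t = -22 − 1·49 = -71  (check: 879·29 + 359·(-71) = 2)
  q = 5: r = 1, s = -20 − 5·29 = -165, t = 49 − 5·(-71) = 404  (check: 879·(-165) + 359·404 = 1)
The row with r = 1 (the gcd) gives the Bezout coefficients s = -165, t = 404.
Result: 879 · (-165) + 359 · (404) = 1.

gcd(879, 359) = 1; s = -165, t = 404 (check: 879·(-165) + 359·404 = 1).


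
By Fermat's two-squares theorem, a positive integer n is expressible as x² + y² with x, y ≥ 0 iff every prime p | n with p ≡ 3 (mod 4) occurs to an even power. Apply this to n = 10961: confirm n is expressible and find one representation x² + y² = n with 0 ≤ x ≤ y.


Step 1: Factor n = 10961 = 97 · 113.
Step 2: Check the mod-4 condition on each prime factor: 97 ≡ 1 (mod 4), exponent 1; 113 ≡ 1 (mod 4), exponent 1.
All primes ≡ 3 (mod 4) appear to even exponent (or don't appear), so by the two-squares theorem n IS expressible as a sum of two squares.
Step 3: Build a representation. Here n = 97 · 113 is a product of primes ≡ 1 (mod 4). Each prime p ≡ 1 (mod 4) is itself a sum of two squares; find a² by testing p − a² for a perfect square:
  97: 97 − 1² = 96, 97 − 2² = 93, 97 − 3² = 88, 97 − 4² = 81 = 9² ⇒ 97 = 4² + 9².
  113: 113 − 1² = 112, 113 − 2² = 109, 113 − 3² = 104, 113 − 4² = 97, 113 − 5² = 88, 113 − 6² = 77, 113 − 7² = 64 = 8² ⇒ 113 = 7² + 8².
  Combine using the Brahmagupta–Fibonacci identity (a² + b²)(c² + d²) = (ac − bd)² + (ad + bc)² = (ac + bd)² + (ad − bc)²:
  97 · 113 = 10961: from (4² + 9²)(7² + 8²), take (4·7 − 9·8, 4·8 + 9·7) = (28 − 72, 32 + 63) = (-44, 95); dropping signs (only squares matter) gives (44, 95); check 44² + 95² = 1936 + 9025 = 10961 ✓.
Step 4: Order so x ≤ y and verify: 44² + 95² = 1936 + 9025 = 10961 = n. ✓

n = 10961 = 44² + 95² (one valid representation with x ≤ y).


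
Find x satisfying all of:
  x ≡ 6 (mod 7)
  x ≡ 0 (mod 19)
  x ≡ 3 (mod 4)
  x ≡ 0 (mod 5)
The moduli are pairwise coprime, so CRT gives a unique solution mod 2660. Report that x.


Product of moduli M = 7 · 19 · 4 · 5 = 2660.
Merge one congruence at a time:
  Start: x ≡ 6 (mod 7).
  Combine with x ≡ 0 (mod 19); new modulus lcm = 133.
    Write x = 6 + 7·t and substitute into x ≡ 0 (mod 19): 7·t ≡ 0 − 6 = -6 (mod 19).
    Reduce coefficients mod 19: 7·t ≡ 13 (mod 19).
    The inverse of 7 mod 19 is 11 (since 7·11 = 77 = 4·19 + 1), so t ≡ 11·13 = 143 ≡ 10 (mod 19).
    Then x = 6 + 7·10 = 76, valid modulo lcm(7, 19) = 133: x ≡ 76 (mod 133).
  Combine with x ≡ 3 (mod 4); new modulus lcm = 532.
    Write x = 76 + 133·t and substitute into x ≡ 3 (mod 4): 133·t ≡ 3 − 76 = -73 (mod 4).
    Reduce coefficients mod 4: 1·t ≡ 3 (mod 4).
    So t ≡ 3 (mod 4).
    Then x = 76 + 133·3 = 475, valid modulo lcm(133, 4) = 532: x ≡ 475 (mod 532).
  Combine with x ≡ 0 (mod 5); new modulus lcm = 2660.
    Write x = 475 + 532·t and substitute into x ≡ 0 (mod 5): 532·t ≡ 0 − 475 = -475 (mod 5).
    Reduce coefficients mod 5: 2·t ≡ 0 (mod 5).
    The inverse of 2 mod 5 is 3 (since 2·3 = 6 = 1·5 + 1), so t ≡ 3·0 = 0 ≡ 0 (mod 5).
    Then x = 475 + 532·0 = 475, valid modulo lcm(532, 5) = 2660: x ≡ 475 (mod 2660).
Verify against each original: 475 mod 7 = 6, 475 mod 19 = 0, 475 mod 4 = 3, 475 mod 5 = 0.

x ≡ 475 (mod 2660).


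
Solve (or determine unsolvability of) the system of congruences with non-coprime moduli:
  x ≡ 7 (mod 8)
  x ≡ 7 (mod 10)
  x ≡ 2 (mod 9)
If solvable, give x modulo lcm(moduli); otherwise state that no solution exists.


Moduli 8, 10, 9 are not pairwise coprime, so CRT works modulo lcm(m_i) when all pairwise compatibility conditions hold.
Pairwise compatibility: gcd(m_i, m_j) must divide a_i - a_j for every pair.
Merge one congruence at a time:
  Start: x ≡ 7 (mod 8).
  Combine with x ≡ 7 (mod 10): gcd(8, 10) = 2; 7 - 7 = 0, which IS divisible by 2, so compatible.
    Write x = 7 + 8·t and substitute into x ≡ 7 (mod 10): 8·t ≡ 7 − 7 = 0 (mod 10).
    Divide the congruence (and modulus) by g = 2: 4·t ≡ 0 (mod 5).
    The inverse of 4 mod 5 is 4 (since 4·4 = 16 = 3·5 + 1), so t ≡ 4·0 = 0 ≡ 0 (mod 5).
    Then x = 7 + 8·0 = 7, valid modulo lcm(8, 10) = 40: x ≡ 7 (mod 40).
  Combine with x ≡ 2 (mod 9): gcd(40, 9) = 1; 2 - 7 = -5, which IS divisible by 1, so compatible.
    Write x = 7 + 40·t and substitute into x ≡ 2 (mod 9): 40·t ≡ 2 − 7 = -5 (mod 9).
    Reduce coefficients mod 9: 4·t ≡ 4 (mod 9).
    The inverse of 4 mod 9 is 7 (since 4·7 = 28 = 3·9 + 1), so t ≡ 7·4 = 28 ≡ 1 (mod 9).
    Then x = 7 + 40·1 = 47, valid modulo lcm(40, 9) = 360: x ≡ 47 (mod 360).
Verify: 47 mod 8 = 7, 47 mod 10 = 7, 47 mod 9 = 2.

x ≡ 47 (mod 360).


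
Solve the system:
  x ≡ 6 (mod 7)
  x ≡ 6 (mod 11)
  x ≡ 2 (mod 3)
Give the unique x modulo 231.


Moduli 7, 11, 3 are pairwise coprime; by CRT there is a unique solution modulo M = 7 · 11 · 3 = 231.
Solve pairwise, accumulating the modulus:
  Start with x ≡ 6 (mod 7).
  Combine with x ≡ 6 (mod 11): since gcd(7, 11) = 1, we get a unique residue mod 77.
    Write x = 6 + 7·t and substitute into x ≡ 6 (mod 11): 7·t ≡ 6 − 6 = 0 (mod 11).
    The inverse of 7 mod 11 is 8 (since 7·8 = 56 = 5·11 + 1), so t ≡ 8·0 = 0 ≡ 0 (mod 11).
    Then x = 6 + 7·0 = 6, valid modulo lcm(7, 11) = 77: x ≡ 6 (mod 77).
  Combine with x ≡ 2 (mod 3): since gcd(77, 3) = 1, we get a unique residue mod 231.
    Write x = 6 + 77·t and substitute into x ≡ 2 (mod 3): 77·t ≡ 2 − 6 = -4 (mod 3).
    Reduce coefficients mod 3: 2·t ≡ 2 (mod 3).
    The inverse of 2 mod 3 is 2 (since 2·2 = 4 = 1·3 + 1), so t ≡ 2·2 = 4 ≡ 1 (mod 3).
    Then x = 6 + 77·1 = 83, valid modulo lcm(77, 3) = 231: x ≡ 83 (mod 231).
Verify: 83 mod 7 = 6 ✓, 83 mod 11 = 6 ✓, 83 mod 3 = 2 ✓.

x ≡ 83 (mod 231).


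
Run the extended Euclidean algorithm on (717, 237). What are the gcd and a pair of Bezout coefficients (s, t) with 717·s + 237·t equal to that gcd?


Euclidean algorithm on (717, 237) — divide until remainder is 0:
  717 = 3 · 237 + 6
  237 = 39 · 6 + 3
  6 = 2 · 3 + 0
gcd(717, 237) = 3.
Track Bezout coefficients alongside the remainders: start with r₀ = 717 = a·1 + b·0 (s = 1, t = 0) and r₁ = 237 = a·0 + b·1 (s = 0, t = 1); each new remainder r_{k+1} = r_{k-1} − q_k·r_k inherits s_{k+1} = s_{k-1} − q_k·s_k, t_{k+1} = t_{k-1} − q_k·t_k, so r_k = a·s_k + b·t_k at every step:
  q = 3: r = 6, s = 1 − 3·0 = 1, t = 0 − 3·1 = -3  (check: 717·1 + 237·(-3) = 6)
  q = 39: r = 3, s = 0 − 39·1 = -39, t = 1 − 39·(-3) = 118  (check: 717·(-39) + 237·118 = 3)
The row with r = 3 (the gcd) gives the Bezout coefficients s = -39, t = 118.
Result: 717 · (-39) + 237 · (118) = 3.

gcd(717, 237) = 3; s = -39, t = 118 (check: 717·(-39) + 237·118 = 3).


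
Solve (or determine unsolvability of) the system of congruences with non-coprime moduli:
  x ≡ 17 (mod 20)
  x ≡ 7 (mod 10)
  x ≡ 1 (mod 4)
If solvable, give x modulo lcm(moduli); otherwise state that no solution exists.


Moduli 20, 10, 4 are not pairwise coprime, so CRT works modulo lcm(m_i) when all pairwise compatibility conditions hold.
Pairwise compatibility: gcd(m_i, m_j) must divide a_i - a_j for every pair.
Merge one congruence at a time:
  Start: x ≡ 17 (mod 20).
  Combine with x ≡ 7 (mod 10): gcd(20, 10) = 10; 7 - 17 = -10, which IS divisible by 10, so compatible.
    Write x = 17 + 20·t and substitute into x ≡ 7 (mod 10): 20·t ≡ 7 − 17 = -10 (mod 10).
    Divide the congruence (and modulus) by g = 10: 2·t ≡ -1 (mod 1).
    Modulo 1 every t works; take t = 0.
    Then x = 17 + 20·0 = 17, valid modulo lcm(20, 10) = 20: x ≡ 17 (mod 20).
  Combine with x ≡ 1 (mod 4): gcd(20, 4) = 4; 1 - 17 = -16, which IS divisible by 4, so compatible.
    Write x = 17 + 20·t and substitute into x ≡ 1 (mod 4): 20·t ≡ 1 − 17 = -16 (mod 4).
    Divide the congruence (and modulus) by g = 4: 5·t ≡ -4 (mod 1).
    Modulo 1 every t works; take t = 0.
    Then x = 17 + 20·0 = 17, valid modulo lcm(20, 4) = 20: x ≡ 17 (mod 20).
Verify: 17 mod 20 = 17, 17 mod 10 = 7, 17 mod 4 = 1.

x ≡ 17 (mod 20).


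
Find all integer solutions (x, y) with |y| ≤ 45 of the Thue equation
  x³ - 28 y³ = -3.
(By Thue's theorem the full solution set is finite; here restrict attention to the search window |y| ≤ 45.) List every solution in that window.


The equation is x³ - 28y³ = -3. For fixed y, x³ = 28·y³ − 3, so a solution requires the RHS to be a perfect cube.
Strategy: iterate y from -45 to 45, compute RHS = 28·y³ − 3, and check whether it is a (positive or negative) perfect cube.
Check small values of y:
  y = 0: RHS = -3 is not a perfect cube.
  y = 1: RHS = 25 is not a perfect cube.
  y = -1: RHS = -31 is not a perfect cube.
  y = 2: RHS = 221 is not a perfect cube.
  y = -2: RHS = -227 is not a perfect cube.
  y = 3: RHS = 753 is not a perfect cube.
  y = -3: RHS = -759 is not a perfect cube.
Continuing the search up to |y| = 45 finds no solutions either.
No (x, y) in the scanned range satisfies the equation.

No integer solutions with |y| ≤ 45.


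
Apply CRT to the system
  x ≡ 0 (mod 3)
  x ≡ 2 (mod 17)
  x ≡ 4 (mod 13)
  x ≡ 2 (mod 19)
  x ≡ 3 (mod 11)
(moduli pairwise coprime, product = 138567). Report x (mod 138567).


Product of moduli M = 3 · 17 · 13 · 19 · 11 = 138567.
Merge one congruence at a time:
  Start: x ≡ 0 (mod 3).
  Combine with x ≡ 2 (mod 17); new modulus lcm = 51.
    Write x = 0 + 3·t and substitute into x ≡ 2 (mod 17): 3·t ≡ 2 − 0 = 2 (mod 17).
    The inverse of 3 mod 17 is 6 (since 3·6 = 18 = 1·17 + 1), so t ≡ 6·2 = 12 ≡ 12 (mod 17).
    Then x = 0 + 3·12 = 36, valid modulo lcm(3, 17) = 51: x ≡ 36 (mod 51).
  Combine with x ≡ 4 (mod 13); new modulus lcm = 663.
    Write x = 36 + 51·t and substitute into x ≡ 4 (mod 13): 51·t ≡ 4 − 36 = -32 (mod 13).
    Reduce coefficients mod 13: 12·t ≡ 7 (mod 13).
    The inverse of 12 mod 13 is 12 (since 12·12 = 144 = 11·13 + 1), so t ≡ 12·7 = 84 ≡ 6 (mod 13).
    Then x = 36 + 51·6 = 342, valid modulo lcm(51, 13) = 663: x ≡ 342 (mod 663).
  Combine with x ≡ 2 (mod 19); new modulus lcm = 12597.
    Write x = 342 + 663·t and substitute into x ≡ 2 (mod 19): 663·t ≡ 2 − 342 = -340 (mod 19).
    Reduce coefficients mod 19: 17·t ≡ 2 (mod 19).
    The inverse of 17 mod 19 is 9 (since 17·9 = 153 = 8·19 + 1), so t ≡ 9·2 = 18 ≡ 18 (mod 19).
    Then x = 342 + 663·18 = 12276, valid modulo lcm(663, 19) = 12597: x ≡ 12276 (mod 12597).
  Combine with x ≡ 3 (mod 11); new modulus lcm = 138567.
    Write x = 12276 + 12597·t and substitute into x ≡ 3 (mod 11): 12597·t ≡ 3 − 12276 = -12273 (mod 11).
    Reduce coefficients mod 11: 2·t ≡ 3 (mod 11).
    The inverse of 2 mod 11 is 6 (since 2·6 = 12 = 1·11 + 1), so t ≡ 6·3 = 18 ≡ 7 (mod 11).
    Then x = 12276 + 12597·7 = 100455, valid modulo lcm(12597, 11) = 138567: x ≡ 100455 (mod 138567).
Verify against each original: 100455 mod 3 = 0, 100455 mod 17 = 2, 100455 mod 13 = 4, 100455 mod 19 = 2, 100455 mod 11 = 3.

x ≡ 100455 (mod 138567).


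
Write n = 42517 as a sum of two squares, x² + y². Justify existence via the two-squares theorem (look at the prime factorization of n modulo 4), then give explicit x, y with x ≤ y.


Step 1: Factor n = 42517 = 17 · 41 · 61.
Step 2: Check the mod-4 condition on each prime factor: 17 ≡ 1 (mod 4), exponent 1; 41 ≡ 1 (mod 4), exponent 1; 61 ≡ 1 (mod 4), exponent 1.
All primes ≡ 3 (mod 4) appear to even exponent (or don't appear), so by the two-squares theorem n IS expressible as a sum of two squares.
Step 3: Build a representation. Here n = 17 · 41 · 61 is a product of primes ≡ 1 (mod 4). Each prime p ≡ 1 (mod 4) is itself a sum of two squares; find a² by testing p − a² for a perfect square:
  17: 17 − 1² = 16 = 4² ⇒ 17 = 1² + 4².
  41: 41 − 1² = 40, 41 − 2² = 37, 41 − 3² = 32, 41 − 4² = 25 = 5² ⇒ 41 = 4² + 5².
  61: 61 − 1² = 60, 61 − 2² = 57, 61 − 3² = 52, 61 − 4² = 45, 61 − 5² = 36 = 6² ⇒ 61 = 5² + 6².
  Combine using the Brahmagupta–Fibonacci identity (a² + b²)(c² + d²) = (ac − bd)² + (ad + bc)² = (ac + bd)² + (ad − bc)²:
  17 · 41 = 697: from (1² + 4²)(4² + 5²), take (1·4 − 4·5, 1·5 + 4·4) = (4 − 20, 5 + 16) = (-16, 21); dropping signs (only squares matter) gives (16, 21); check 16² + 21² = 256 + 441 = 697 ✓.
  697 · 61 = 42517: from (16² + 21²)(5² + 6²), take (16·5 − 21·6, 16·6 + 21·5) = (80 − 126, 96 + 105) = (-46, 201); dropping signs (only squares matter) gives (46, 201); check 46² + 201² = 2116 + 40401 = 42517 ✓.
Step 4: Order so x ≤ y and verify: 46² + 201² = 2116 + 40401 = 42517 = n. ✓

n = 42517 = 46² + 201² (one valid representation with x ≤ y).


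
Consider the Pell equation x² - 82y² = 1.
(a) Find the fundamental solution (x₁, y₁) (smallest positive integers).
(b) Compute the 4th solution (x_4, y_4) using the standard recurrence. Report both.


Step 1: Find the fundamental solution (x₁, y₁) of x² - 82y² = 1.
  Expand √82 as a continued fraction. a₀ = ⌊√82⌋ = 9; iterate m_{k+1} = d_k·a_k − m_k, d_{k+1} = (82 − m_{k+1}²)/d_k, a_{k+1} = ⌊(a₀ + m_{k+1})/d_{k+1}⌋ (starting m₀ = 0, d₀ = 1), with convergents p_k = a_k·p_{k-1} + p_{k-2}, q_k = a_k·q_{k-1} + q_{k-2} (p₋₁ = 1, q₋₁ = 0):
  k = 0: a₀ = 9; p₀/q₀ = 9/1; p₀² − 82·q₀² = 81 − 82 = -1.
  k = 1: m = 9, d = 1, a = ⌊(9 + 9)/1⌋ = 18; p/q = (18·9 + 1)/(18·1 + 0) = 163/18; p² − 82·q² = 26569 − 26568 = 1.
  The first convergent with p² − 82·q² = 1 gives the fundamental solution (x₁, y₁) = (163, 18).
Step 2: Apply the recurrence (x_{n+1}, y_{n+1}) = (x₁x_n + 82y₁y_n, x₁y_n + y₁x_n) repeatedly.
  From (x_1, y_1) = (163, 18): x_2 = 163·163 + 82·18·18 = 53137; y_2 = 163·18 + 18·163 = 5868.
  From (x_2, y_2) = (53137, 5868): x_3 = 163·53137 + 82·18·5868 = 17322499; y_3 = 163·5868 + 18·53137 = 1912950.
  From (x_3, y_3) = (17322499, 1912950): x_4 = 163·17322499 + 82·18·1912950 = 5647081537; y_4 = 163·1912950 + 18·17322499 = 623615832.
Step 3: Verify x_4² - 82·y_4² = 31889529885526282369 - 31889529885526282368 = 1 (should be 1). ✓

(x_1, y_1) = (163, 18); (x_4, y_4) = (5647081537, 623615832).


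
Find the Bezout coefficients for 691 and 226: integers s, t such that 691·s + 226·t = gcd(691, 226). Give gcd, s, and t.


Euclidean algorithm on (691, 226) — divide until remainder is 0:
  691 = 3 · 226 + 13
  226 = 17 · 13 + 5
  13 = 2 · 5 + 3
  5 = 1 · 3 + 2
  3 = 1 · 2 + 1
  2 = 2 · 1 + 0
gcd(691, 226) = 1.
Track Bezout coefficients alongside the remainders: start with r₀ = 691 = a·1 + b·0 (s = 1, t = 0) and r₁ = 226 = a·0 + b·1 (s = 0, t = 1); each new remainder r_{k+1} = r_{k-1} − q_k·r_k inherits s_{k+1} = s_{k-1} − q_k·s_k, t_{k+1} = t_{k-1} − q_k·t_k, so r_k = a·s_k + b·t_k at every step:
  q = 3: r = 13, s = 1 − 3·0 = 1, t = 0 − 3·1 = -3  (check: 691·1 + 226·(-3) = 13)
  q = 17: r = 5, s = 0 − 17·1 = -17, t = 1 − 17·(-3) = 52  (check: 691·(-17) + 226·52 = 5)
  q = 2: r = 3, s = 1 − 2·(-17) = 35, t = -3 − 2·52 = -107  (check: 691·35 + 226·(-107) = 3)
  q = 1: r = 2, s = -17 − 1·35 = -52, t = 52 − 1·(-107) = 159  (check: 691·(-52) + 226·159 = 2)
  q = 1: r = 1, s = 35 − 1·(-52) = 87, t = -107 − 1·159 = -266  (check: 691·87 + 226·(-266) = 1)
The row with r = 1 (the gcd) gives the Bezout coefficients s = 87, t = -266.
Result: 691 · (87) + 226 · (-266) = 1.

gcd(691, 226) = 1; s = 87, t = -266 (check: 691·87 + 226·(-266) = 1).


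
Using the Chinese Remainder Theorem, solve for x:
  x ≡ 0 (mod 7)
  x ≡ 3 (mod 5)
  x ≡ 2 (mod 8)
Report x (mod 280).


Moduli 7, 5, 8 are pairwise coprime; by CRT there is a unique solution modulo M = 7 · 5 · 8 = 280.
Solve pairwise, accumulating the modulus:
  Start with x ≡ 0 (mod 7).
  Combine with x ≡ 3 (mod 5): since gcd(7, 5) = 1, we get a unique residue mod 35.
    Write x = 0 + 7·t and substitute into x ≡ 3 (mod 5): 7·t ≡ 3 − 0 = 3 (mod 5).
    Reduce coefficients mod 5: 2·t ≡ 3 (mod 5).
    The inverse of 2 mod 5 is 3 (since 2·3 = 6 = 1·5 + 1), so t ≡ 3·3 = 9 ≡ 4 (mod 5).
    Then x = 0 + 7·4 = 28, valid modulo lcm(7, 5) = 35: x ≡ 28 (mod 35).
  Combine with x ≡ 2 (mod 8): since gcd(35, 8) = 1, we get a unique residue mod 280.
    Write x = 28 + 35·t and substitute into x ≡ 2 (mod 8): 35·t ≡ 2 − 28 = -26 (mod 8).
    Reduce coefficients mod 8: 3·t ≡ 6 (mod 8).
    The inverse of 3 mod 8 is 3 (since 3·3 = 9 = 1·8 + 1), so t ≡ 3·6 = 18 ≡ 2 (mod 8).
    Then x = 28 + 35·2 = 98, valid modulo lcm(35, 8) = 280: x ≡ 98 (mod 280).
Verify: 98 mod 7 = 0 ✓, 98 mod 5 = 3 ✓, 98 mod 8 = 2 ✓.

x ≡ 98 (mod 280).
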